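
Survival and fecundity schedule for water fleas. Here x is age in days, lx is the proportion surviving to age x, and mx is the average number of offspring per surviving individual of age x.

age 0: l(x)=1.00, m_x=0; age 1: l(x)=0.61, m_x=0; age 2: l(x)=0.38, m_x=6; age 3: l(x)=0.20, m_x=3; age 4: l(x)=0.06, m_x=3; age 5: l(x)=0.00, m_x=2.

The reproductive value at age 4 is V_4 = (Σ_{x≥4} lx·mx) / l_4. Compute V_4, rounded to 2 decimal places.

3.00

lx·mx for x ≥ 4: 0.18, 0 → sum = 0.18
V_4 = 0.18 / l_4 = 0.18 / 0.06 = 3 → 3.00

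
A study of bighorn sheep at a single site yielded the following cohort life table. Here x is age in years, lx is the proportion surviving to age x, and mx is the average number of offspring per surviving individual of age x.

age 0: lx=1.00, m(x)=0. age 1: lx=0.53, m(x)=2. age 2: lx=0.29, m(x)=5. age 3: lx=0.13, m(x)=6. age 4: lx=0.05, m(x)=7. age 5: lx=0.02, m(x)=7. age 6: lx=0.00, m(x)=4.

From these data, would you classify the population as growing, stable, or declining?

R0 = Σ lx·mx = 0 + 1.06 + 1.45 + 0.78 + 0.35 + 0.14 + 0 = 3.78
R0 > 1, so the population is growing.

growing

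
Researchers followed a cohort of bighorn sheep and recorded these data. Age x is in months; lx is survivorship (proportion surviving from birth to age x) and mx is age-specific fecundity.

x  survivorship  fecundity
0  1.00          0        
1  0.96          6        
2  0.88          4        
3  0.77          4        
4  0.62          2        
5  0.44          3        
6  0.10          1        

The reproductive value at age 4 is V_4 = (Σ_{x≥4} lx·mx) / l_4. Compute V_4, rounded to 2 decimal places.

lx·mx for x ≥ 4: 1.24, 1.32, 0.1 → sum = 2.66
V_4 = 2.66 / l_4 = 2.66 / 0.62 = 4.290323… → 4.29

4.29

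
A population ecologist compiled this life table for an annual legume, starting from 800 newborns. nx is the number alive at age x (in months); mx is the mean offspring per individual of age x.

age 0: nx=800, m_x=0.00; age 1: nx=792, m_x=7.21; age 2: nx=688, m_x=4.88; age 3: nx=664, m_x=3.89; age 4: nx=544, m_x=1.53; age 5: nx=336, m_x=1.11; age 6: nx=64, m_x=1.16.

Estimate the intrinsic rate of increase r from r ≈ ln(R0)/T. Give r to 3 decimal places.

lx = nx/n0 = nx/800: 1, 0.99, 0.86, 0.83, 0.68, 0.42, 0.08
R0 = Σ lx·mx = 0 + 7.1379 + 4.1968 + 3.2287 + 1.0404 + 0.4662 + 0.0928 = 16.1628
Σ x·lx·mx = 32.267; T = 32.267/16.1628 = 1.99637…
r ≈ ln(R0)/T = ln(16.1628)/1.99637… = 1.39388… → 1.394

1.394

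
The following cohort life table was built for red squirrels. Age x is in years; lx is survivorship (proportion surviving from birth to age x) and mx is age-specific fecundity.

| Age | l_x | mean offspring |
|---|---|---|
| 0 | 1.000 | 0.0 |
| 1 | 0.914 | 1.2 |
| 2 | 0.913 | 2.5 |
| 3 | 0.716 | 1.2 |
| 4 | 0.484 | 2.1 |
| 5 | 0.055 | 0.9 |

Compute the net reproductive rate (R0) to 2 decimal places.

5.30

lx·mx by age: 0, 1.0968, 2.2825, 0.8592, 1.0164, 0.0495
R0 = Σ lx·mx = 5.3044 → 5.30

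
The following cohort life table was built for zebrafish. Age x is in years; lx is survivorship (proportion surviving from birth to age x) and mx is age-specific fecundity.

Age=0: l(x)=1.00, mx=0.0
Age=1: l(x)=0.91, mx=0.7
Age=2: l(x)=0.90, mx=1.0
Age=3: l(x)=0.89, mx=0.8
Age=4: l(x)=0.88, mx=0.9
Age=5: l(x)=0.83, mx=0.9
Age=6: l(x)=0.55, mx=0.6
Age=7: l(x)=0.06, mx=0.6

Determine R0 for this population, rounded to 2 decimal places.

4.15

lx·mx by age: 0, 0.637, 0.9, 0.712, 0.792, 0.747, 0.33, 0.036
R0 = Σ lx·mx = 4.154 → 4.15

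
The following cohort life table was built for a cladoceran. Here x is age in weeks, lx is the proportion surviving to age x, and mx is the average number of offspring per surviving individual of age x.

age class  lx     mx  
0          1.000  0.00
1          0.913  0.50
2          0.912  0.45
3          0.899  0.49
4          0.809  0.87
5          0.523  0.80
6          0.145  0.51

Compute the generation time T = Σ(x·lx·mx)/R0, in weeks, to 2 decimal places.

3.18

lx·mx: 0, 0.4565, 0.4104, 0.44051, 0.70383, 0.4184, 0.07395 → R0 = 2.50359
x·lx·mx: 0, 0.4565, 0.8208, 1.32153, 2.81532, 2.092, 0.4437 → Σ = 7.94985
T = 7.94985 / 2.50359 = 3.17538… → 3.18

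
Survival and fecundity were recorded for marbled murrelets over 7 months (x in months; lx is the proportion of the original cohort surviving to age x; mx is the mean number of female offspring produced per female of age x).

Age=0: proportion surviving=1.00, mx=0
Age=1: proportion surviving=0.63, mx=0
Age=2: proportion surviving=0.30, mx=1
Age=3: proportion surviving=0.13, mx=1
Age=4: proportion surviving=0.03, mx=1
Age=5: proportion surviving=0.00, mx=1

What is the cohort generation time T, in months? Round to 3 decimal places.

2.413

lx·mx: 0, 0, 0.3, 0.13, 0.03, 0 → R0 = 0.46
x·lx·mx: 0, 0, 0.6, 0.39, 0.12, 0 → Σ = 1.11
T = 1.11 / 0.46 = 2.413043… → 2.413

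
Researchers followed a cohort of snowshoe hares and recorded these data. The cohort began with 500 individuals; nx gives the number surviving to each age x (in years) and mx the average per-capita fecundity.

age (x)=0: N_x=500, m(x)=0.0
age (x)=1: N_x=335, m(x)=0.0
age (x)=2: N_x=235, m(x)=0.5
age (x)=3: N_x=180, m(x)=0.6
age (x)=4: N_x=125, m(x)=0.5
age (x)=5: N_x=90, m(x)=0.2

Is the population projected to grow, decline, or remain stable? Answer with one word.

lx = nx/n0 = nx/500: 1, 0.67, 0.47, 0.36, 0.25, 0.18
R0 = Σ lx·mx = 0 + 0 + 0.235 + 0.216 + 0.125 + 0.036 = 0.612
R0 < 1, so the population is declining.

declining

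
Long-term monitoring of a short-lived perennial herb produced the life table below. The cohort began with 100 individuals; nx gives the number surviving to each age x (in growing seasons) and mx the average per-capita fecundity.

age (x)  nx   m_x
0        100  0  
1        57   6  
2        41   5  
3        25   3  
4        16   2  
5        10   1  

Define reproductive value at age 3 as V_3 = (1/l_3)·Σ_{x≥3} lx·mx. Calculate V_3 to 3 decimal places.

lx = nx/n0 = nx/100: 1, 0.57, 0.41, 0.25, 0.16, 0.1
lx·mx for x ≥ 3: 0.75, 0.32, 0.1 → sum = 1.17
V_3 = 1.17 / l_3 = 1.17 / 0.25 = 4.68 → 4.680

4.680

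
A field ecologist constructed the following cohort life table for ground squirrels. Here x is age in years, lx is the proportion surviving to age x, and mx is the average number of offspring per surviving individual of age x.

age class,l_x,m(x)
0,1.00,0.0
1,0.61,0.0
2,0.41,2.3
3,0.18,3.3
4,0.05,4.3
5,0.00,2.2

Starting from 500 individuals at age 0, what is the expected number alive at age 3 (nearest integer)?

90

Expected survivors = N0 · l_3 = 500 × 0.18 = 90 → 90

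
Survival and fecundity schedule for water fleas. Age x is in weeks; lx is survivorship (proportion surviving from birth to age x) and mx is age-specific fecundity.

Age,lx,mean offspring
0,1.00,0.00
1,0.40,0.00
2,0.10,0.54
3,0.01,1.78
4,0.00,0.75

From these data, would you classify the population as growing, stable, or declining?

declining

R0 = Σ lx·mx = 0 + 0 + 0.054 + 0.0178 + 0 = 0.0718
R0 < 1, so the population is declining.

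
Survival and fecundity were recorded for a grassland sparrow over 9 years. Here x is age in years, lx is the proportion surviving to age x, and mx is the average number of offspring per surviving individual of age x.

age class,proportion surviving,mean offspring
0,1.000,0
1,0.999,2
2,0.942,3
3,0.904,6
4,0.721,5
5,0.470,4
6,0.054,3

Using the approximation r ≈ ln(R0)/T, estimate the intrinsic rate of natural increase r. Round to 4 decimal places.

R0 = Σ lx·mx = 0 + 1.998 + 2.826 + 5.424 + 3.605 + 1.88 + 0.162 = 15.895
Σ x·lx·mx = 48.714; T = 48.714/15.895 = 3.06474…
r ≈ ln(R0)/T = ln(15.895)/3.06474… = 0.902526… → 0.9025

0.9025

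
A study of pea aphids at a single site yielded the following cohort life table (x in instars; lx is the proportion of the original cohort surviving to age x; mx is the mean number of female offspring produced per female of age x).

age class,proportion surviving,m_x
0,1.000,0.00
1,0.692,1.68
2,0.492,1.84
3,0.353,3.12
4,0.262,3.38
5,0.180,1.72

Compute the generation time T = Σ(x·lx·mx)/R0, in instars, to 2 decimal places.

lx·mx: 0, 1.16256, 0.90528, 1.10136, 0.88556, 0.3096 → R0 = 4.36436
x·lx·mx: 0, 1.16256, 1.81056, 3.30408, 3.54224, 1.548 → Σ = 11.36744
T = 11.36744 / 4.36436 = 2.604606… → 2.60

2.60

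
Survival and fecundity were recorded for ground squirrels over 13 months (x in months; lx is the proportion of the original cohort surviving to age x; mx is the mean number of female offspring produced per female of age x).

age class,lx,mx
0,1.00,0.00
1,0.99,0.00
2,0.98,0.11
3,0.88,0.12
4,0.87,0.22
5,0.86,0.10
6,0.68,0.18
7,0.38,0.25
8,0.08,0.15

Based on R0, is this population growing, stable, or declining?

R0 = Σ lx·mx = 0 + 0 + 0.1078 + 0.1056 + 0.1914 + 0.086 + 0.1224 + 0.095 + 0.012 = 0.7202
R0 < 1, so the population is declining.

declining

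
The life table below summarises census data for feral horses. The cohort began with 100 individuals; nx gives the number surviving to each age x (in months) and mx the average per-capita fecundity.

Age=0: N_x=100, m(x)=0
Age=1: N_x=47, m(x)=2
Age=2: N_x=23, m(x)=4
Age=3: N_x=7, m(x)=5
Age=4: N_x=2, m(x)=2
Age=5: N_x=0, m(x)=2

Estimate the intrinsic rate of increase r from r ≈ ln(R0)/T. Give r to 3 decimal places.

0.457

lx = nx/n0 = nx/100: 1, 0.47, 0.23, 0.07, 0.02, 0
R0 = Σ lx·mx = 0 + 0.94 + 0.92 + 0.35 + 0.04 + 0 = 2.25
Σ x·lx·mx = 3.99; T = 3.99/2.25 = 1.77333…
r ≈ ln(R0)/T = ln(2.25)/1.77333… = 0.45729… → 0.457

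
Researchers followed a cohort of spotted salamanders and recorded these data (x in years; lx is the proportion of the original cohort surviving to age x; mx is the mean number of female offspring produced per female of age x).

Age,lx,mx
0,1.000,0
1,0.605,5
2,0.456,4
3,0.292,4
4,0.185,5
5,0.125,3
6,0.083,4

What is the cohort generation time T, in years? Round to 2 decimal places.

2.32

lx·mx: 0, 3.025, 1.824, 1.168, 0.925, 0.375, 0.332 → R0 = 7.649
x·lx·mx: 0, 3.025, 3.648, 3.504, 3.7, 1.875, 1.992 → Σ = 17.744
T = 17.744 / 7.649 = 2.31978… → 2.32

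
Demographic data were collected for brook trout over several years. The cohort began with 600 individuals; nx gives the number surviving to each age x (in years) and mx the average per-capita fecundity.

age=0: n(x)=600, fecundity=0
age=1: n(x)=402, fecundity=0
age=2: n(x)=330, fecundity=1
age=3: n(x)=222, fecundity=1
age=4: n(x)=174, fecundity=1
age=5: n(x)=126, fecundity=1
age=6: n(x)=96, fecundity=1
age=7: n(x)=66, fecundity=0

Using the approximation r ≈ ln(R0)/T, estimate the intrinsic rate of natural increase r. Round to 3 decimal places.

lx = nx/n0 = nx/600: 1, 0.67, 0.55, 0.37, 0.29, 0.21, 0.16, 0.11
R0 = Σ lx·mx = 0 + 0 + 0.55 + 0.37 + 0.29 + 0.21 + 0.16 + 0 = 1.58
Σ x·lx·mx = 5.38; T = 5.38/1.58 = 3.40506…
r ≈ ln(R0)/T = ln(1.58)/3.40506… = 0.13434… → 0.134

0.134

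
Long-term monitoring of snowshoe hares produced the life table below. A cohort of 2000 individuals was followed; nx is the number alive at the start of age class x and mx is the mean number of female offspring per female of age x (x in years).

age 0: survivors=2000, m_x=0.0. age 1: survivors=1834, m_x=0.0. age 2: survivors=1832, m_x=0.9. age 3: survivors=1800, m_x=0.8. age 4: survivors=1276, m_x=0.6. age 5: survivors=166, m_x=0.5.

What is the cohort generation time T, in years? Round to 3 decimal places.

2.818

lx = nx/n0 = nx/2000: 1, 0.917, 0.916, 0.9, 0.638, 0.083
lx·mx: 0, 0, 0.8244, 0.72, 0.3828, 0.0415 → R0 = 1.9687
x·lx·mx: 0, 0, 1.6488, 2.16, 1.5312, 0.2075 → Σ = 5.5475
T = 5.5475 / 1.9687 = 2.817849… → 2.818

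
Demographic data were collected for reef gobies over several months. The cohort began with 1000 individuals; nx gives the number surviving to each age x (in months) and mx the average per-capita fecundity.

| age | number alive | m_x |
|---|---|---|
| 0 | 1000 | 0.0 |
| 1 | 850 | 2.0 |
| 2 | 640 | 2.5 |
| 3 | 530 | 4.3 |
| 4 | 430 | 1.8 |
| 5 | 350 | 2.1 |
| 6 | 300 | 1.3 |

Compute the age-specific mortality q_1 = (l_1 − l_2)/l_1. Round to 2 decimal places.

lx = nx/n0 = nx/1000: 1, 0.85, 0.64, 0.53, 0.43, 0.35, 0.3
q_1 = (l_1 − l_2) / l_1 = (0.85 − 0.64) / 0.85
     = 0.21 / 0.85 = 0.247059… → 0.25

0.25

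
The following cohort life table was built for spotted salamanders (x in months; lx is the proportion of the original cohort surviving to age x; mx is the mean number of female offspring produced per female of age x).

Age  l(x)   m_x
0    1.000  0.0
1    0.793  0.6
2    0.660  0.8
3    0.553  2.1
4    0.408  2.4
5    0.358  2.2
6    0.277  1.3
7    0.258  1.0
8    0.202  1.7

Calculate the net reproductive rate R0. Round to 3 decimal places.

lx·mx by age: 0, 0.4758, 0.528, 1.1613, 0.9792, 0.7876, 0.3601, 0.258, 0.3434
R0 = Σ lx·mx = 4.8934 → 4.893

4.893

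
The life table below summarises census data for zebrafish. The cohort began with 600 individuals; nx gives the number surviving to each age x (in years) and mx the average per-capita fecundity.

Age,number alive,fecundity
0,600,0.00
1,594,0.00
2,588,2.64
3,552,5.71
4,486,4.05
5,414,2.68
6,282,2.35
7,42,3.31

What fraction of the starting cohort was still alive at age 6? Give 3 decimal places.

l_6 = n_6/n_0 = 282/600 = 0.47 → 0.470

0.470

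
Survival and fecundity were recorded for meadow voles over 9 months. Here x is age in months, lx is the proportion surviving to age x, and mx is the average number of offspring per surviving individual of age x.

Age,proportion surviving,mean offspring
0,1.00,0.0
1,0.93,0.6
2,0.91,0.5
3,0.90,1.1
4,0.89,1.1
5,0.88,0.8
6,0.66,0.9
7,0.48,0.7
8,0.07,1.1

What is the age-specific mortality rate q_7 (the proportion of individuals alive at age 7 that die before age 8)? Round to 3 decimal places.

0.854

q_7 = (l_7 − l_8) / l_7 = (0.48 − 0.07) / 0.48
     = 0.41 / 0.48 = 0.854167… → 0.854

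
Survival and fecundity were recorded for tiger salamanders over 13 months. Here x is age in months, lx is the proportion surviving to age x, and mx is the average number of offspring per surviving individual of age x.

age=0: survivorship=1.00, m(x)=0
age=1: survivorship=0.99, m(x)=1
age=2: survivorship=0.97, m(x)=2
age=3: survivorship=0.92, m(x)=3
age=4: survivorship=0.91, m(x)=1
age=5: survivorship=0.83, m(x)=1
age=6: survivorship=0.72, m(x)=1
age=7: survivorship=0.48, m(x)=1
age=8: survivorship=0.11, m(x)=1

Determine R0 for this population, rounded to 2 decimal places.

lx·mx by age: 0, 0.99, 1.94, 2.76, 0.91, 0.83, 0.72, 0.48, 0.11
R0 = Σ lx·mx = 8.74 → 8.74

8.74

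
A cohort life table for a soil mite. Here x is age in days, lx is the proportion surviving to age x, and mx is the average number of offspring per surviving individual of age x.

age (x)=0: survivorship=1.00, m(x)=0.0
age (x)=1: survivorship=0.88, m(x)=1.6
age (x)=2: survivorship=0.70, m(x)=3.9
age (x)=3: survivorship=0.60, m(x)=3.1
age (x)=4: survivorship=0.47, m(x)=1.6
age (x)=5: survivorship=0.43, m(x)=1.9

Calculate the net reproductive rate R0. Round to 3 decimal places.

lx·mx by age: 0, 1.408, 2.73, 1.86, 0.752, 0.817
R0 = Σ lx·mx = 7.567 → 7.567

7.567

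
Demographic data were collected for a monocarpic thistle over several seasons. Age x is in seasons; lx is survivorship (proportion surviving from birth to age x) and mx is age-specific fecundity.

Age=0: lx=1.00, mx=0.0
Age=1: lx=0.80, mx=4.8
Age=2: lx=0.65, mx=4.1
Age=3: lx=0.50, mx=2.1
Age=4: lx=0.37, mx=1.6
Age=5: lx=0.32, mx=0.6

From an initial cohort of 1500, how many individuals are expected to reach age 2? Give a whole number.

975

Expected survivors = N0 · l_2 = 1500 × 0.65 = 975 → 975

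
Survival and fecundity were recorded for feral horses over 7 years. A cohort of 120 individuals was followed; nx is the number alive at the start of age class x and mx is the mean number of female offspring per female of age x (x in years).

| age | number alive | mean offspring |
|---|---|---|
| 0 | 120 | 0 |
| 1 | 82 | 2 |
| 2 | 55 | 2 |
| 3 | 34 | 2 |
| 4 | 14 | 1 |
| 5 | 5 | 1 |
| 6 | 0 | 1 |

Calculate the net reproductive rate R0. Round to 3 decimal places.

lx = nx/n0 = nx/120: 1, 0.68333…, 0.45833…, 0.28333…, 0.11667…, 0.04167…, 0
lx·mx by age: 0, 1.366667…, 0.916667…, 0.566667…, 0.116667…, 0.041667…, 0
R0 = Σ lx·mx = 3.008333… → 3.008

3.008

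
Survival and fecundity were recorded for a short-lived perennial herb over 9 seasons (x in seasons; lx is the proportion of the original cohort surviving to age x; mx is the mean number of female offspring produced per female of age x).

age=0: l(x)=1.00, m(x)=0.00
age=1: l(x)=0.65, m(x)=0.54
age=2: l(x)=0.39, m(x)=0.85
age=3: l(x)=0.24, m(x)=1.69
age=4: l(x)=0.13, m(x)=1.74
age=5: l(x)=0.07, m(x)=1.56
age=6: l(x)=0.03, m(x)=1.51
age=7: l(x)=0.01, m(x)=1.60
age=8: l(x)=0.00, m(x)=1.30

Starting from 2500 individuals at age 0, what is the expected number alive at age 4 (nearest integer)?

Expected survivors = N0 · l_4 = 2500 × 0.13 = 325 → 325

325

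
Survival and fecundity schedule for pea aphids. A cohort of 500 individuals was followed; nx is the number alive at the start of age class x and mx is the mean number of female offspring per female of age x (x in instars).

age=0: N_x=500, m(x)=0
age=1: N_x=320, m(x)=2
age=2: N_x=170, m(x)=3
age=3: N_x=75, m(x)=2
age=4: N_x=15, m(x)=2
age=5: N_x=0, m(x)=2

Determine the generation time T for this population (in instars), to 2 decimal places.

lx = nx/n0 = nx/500: 1, 0.64, 0.34, 0.15, 0.03, 0
lx·mx: 0, 1.28, 1.02, 0.3, 0.06, 0 → R0 = 2.66
x·lx·mx: 0, 1.28, 2.04, 0.9, 0.24, 0 → Σ = 4.46
T = 4.46 / 2.66 = 1.676692… → 1.68

1.68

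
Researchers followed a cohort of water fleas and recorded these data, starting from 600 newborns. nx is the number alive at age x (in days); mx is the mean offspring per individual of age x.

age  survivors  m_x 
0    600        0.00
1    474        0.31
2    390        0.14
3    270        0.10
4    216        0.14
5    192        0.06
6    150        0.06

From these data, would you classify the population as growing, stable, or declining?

declining

lx = nx/n0 = nx/600: 1, 0.79, 0.65, 0.45, 0.36, 0.32, 0.25
R0 = Σ lx·mx = 0 + 0.2449 + 0.091 + 0.045 + 0.0504 + 0.0192 + 0.015 = 0.4655
R0 < 1, so the population is declining.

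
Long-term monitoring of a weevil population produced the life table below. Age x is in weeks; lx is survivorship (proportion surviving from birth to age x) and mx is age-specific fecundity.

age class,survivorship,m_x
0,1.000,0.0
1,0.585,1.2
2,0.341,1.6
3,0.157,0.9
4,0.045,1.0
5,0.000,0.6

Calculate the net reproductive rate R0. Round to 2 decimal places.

1.43

lx·mx by age: 0, 0.702, 0.5456, 0.1413, 0.045, 0
R0 = Σ lx·mx = 1.4339 → 1.43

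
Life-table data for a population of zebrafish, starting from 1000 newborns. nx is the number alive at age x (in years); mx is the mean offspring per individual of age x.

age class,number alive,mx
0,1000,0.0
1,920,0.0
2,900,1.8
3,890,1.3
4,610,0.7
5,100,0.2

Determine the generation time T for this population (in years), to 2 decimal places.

2.64

lx = nx/n0 = nx/1000: 1, 0.92, 0.9, 0.89, 0.61, 0.1
lx·mx: 0, 0, 1.62, 1.157, 0.427, 0.02 → R0 = 3.224
x·lx·mx: 0, 0, 3.24, 3.471, 1.708, 0.1 → Σ = 8.519
T = 8.519 / 3.224 = 2.64237… → 2.64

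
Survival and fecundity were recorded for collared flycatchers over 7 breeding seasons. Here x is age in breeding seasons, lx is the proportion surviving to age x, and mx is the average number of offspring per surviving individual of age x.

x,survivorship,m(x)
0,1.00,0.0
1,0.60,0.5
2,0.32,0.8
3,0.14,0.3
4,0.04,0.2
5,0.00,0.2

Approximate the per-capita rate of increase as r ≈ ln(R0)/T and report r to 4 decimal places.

-0.3129

R0 = Σ lx·mx = 0 + 0.3 + 0.256 + 0.042 + 0.008 + 0 = 0.606
Σ x·lx·mx = 0.97; T = 0.97/0.606 = 1.60066…
r ≈ ln(R0)/T = ln(0.606)/1.60066… = -0.312918… → -0.3129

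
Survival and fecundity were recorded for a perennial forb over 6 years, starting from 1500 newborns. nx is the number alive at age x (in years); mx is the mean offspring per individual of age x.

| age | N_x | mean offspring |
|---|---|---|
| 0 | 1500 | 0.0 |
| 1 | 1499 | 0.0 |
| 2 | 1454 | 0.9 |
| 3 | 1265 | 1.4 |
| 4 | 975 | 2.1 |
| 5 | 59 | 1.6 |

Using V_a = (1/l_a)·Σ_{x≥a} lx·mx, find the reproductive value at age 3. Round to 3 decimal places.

3.093

lx = nx/n0 = nx/1500: 1, 0.99933…, 0.96933…, 0.84333…, 0.65, 0.03933…
lx·mx for x ≥ 3: 1.180667…, 1.365, 0.062933… → sum = 2.6086…
V_3 = 2.6086… / l_3 = 2.6086… / 0.843333… = 3.093202… → 3.093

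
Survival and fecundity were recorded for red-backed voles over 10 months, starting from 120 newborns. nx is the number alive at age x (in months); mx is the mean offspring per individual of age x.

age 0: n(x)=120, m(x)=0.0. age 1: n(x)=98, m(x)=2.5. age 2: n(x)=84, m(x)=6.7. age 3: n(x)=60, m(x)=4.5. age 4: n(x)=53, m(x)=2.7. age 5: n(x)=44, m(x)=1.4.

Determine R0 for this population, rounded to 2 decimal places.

10.69

lx = nx/n0 = nx/120: 1, 0.81667…, 0.7, 0.5, 0.44167…, 0.36667…
lx·mx by age: 0, 2.041667…, 4.69, 2.25, 1.1925…, 0.513333…
R0 = Σ lx·mx = 10.6875… → 10.69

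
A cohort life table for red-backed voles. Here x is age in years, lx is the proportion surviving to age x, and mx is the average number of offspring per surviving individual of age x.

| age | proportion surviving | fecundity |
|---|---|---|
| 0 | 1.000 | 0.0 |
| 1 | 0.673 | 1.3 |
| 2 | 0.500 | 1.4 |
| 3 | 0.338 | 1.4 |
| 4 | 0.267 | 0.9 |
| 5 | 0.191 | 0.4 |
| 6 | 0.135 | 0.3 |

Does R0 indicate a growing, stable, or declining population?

growing

R0 = Σ lx·mx = 0 + 0.8749 + 0.7 + 0.4732 + 0.2403 + 0.0764 + 0.0405 = 2.4053
R0 > 1, so the population is growing.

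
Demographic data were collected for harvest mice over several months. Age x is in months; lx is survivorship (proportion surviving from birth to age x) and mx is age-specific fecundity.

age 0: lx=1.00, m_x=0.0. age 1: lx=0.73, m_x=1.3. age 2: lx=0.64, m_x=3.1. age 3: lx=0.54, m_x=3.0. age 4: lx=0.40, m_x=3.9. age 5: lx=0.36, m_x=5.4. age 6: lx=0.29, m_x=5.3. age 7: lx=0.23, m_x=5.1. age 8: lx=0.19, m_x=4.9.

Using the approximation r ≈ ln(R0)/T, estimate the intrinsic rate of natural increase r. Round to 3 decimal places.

R0 = Σ lx·mx = 0 + 0.949 + 1.984 + 1.62 + 1.56 + 1.944 + 1.537 + 1.173 + 0.931 = 11.698
Σ x·lx·mx = 50.618; T = 50.618/11.698 = 4.32706…
r ≈ ln(R0)/T = ln(11.698)/4.32706… = 0.56838… → 0.568

0.568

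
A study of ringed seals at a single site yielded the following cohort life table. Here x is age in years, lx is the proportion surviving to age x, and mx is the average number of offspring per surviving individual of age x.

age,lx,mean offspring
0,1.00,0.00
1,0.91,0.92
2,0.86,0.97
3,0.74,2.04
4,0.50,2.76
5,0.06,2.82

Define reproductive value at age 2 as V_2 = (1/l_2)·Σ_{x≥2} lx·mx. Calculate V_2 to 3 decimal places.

lx·mx for x ≥ 2: 0.8342, 1.5096, 1.38, 0.1692 → sum = 3.893
V_2 = 3.893 / l_2 = 3.893 / 0.86 = 4.526744… → 4.527

4.527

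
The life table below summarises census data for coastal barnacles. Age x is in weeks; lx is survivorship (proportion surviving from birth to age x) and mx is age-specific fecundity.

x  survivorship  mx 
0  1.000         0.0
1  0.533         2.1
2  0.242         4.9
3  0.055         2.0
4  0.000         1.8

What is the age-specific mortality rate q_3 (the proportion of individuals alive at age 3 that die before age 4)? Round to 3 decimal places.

1.000

q_3 = (l_3 − l_4) / l_3 = (0.055 − 0) / 0.055
     = 0.055 / 0.055 = 1 → 1.000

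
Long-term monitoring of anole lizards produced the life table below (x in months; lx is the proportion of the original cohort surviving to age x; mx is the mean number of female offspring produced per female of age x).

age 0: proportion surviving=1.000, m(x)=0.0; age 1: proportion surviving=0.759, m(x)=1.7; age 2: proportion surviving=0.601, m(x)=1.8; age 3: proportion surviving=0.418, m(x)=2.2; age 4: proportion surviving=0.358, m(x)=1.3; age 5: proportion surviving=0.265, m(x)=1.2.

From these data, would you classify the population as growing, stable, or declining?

growing

R0 = Σ lx·mx = 0 + 1.2903 + 1.0818 + 0.9196 + 0.4654 + 0.318 = 4.0751
R0 > 1, so the population is growing.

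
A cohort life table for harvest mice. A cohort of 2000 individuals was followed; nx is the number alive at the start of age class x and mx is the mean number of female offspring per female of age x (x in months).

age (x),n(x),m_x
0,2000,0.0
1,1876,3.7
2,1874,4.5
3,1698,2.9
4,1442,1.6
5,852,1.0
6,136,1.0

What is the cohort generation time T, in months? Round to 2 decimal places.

lx = nx/n0 = nx/2000: 1, 0.938, 0.937, 0.849, 0.721, 0.426, 0.068
lx·mx: 0, 3.4706, 4.2165, 2.4621, 1.1536, 0.426, 0.068 → R0 = 11.7968
x·lx·mx: 0, 3.4706, 8.433, 7.3863, 4.6144, 2.13, 0.408 → Σ = 26.4423
T = 26.4423 / 11.7968 = 2.241481… → 2.24

2.24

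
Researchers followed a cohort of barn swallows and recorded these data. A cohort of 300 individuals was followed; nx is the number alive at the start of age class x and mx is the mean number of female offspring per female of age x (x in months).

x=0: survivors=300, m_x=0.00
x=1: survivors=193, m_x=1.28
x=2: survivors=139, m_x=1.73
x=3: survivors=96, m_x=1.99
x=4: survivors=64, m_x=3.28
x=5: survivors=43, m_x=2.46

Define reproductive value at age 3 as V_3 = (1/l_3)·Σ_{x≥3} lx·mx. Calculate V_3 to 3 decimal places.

lx = nx/n0 = nx/300: 1, 0.64333…, 0.46333…, 0.32, 0.21333…, 0.14333…
lx·mx for x ≥ 3: 0.6368, 0.699733…, 0.3526… → sum = 1.689133…
V_3 = 1.689133… / l_3 = 1.689133… / 0.32 = 5.278542… → 5.279

5.279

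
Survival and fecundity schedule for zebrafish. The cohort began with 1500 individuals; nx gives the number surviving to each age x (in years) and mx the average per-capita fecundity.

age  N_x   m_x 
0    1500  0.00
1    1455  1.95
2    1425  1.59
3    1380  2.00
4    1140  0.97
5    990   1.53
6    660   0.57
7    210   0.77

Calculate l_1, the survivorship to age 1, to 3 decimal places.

l_1 = n_1/n_0 = 1455/1500 = 0.97 → 0.970

0.970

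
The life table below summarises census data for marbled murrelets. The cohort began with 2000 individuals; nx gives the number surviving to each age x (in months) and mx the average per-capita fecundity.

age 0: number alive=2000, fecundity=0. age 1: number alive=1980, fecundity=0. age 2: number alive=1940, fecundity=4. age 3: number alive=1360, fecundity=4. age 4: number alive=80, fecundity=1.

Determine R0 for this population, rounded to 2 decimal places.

6.64

lx = nx/n0 = nx/2000: 1, 0.99, 0.97, 0.68, 0.04
lx·mx by age: 0, 0, 3.88, 2.72, 0.04
R0 = Σ lx·mx = 6.64 → 6.64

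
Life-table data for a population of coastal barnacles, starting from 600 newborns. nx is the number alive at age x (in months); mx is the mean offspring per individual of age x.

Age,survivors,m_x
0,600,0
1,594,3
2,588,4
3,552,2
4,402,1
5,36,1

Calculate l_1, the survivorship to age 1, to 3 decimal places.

0.990

l_1 = n_1/n_0 = 594/600 = 0.99 → 0.990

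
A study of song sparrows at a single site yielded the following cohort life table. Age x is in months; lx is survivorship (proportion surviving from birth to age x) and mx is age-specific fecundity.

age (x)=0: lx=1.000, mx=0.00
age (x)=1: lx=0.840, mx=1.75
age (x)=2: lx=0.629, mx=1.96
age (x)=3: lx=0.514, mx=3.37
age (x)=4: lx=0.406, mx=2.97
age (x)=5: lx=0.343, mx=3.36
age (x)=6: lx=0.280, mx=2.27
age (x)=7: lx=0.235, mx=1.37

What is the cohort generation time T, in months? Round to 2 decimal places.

lx·mx: 0, 1.47, 1.23284, 1.73218, 1.20582, 1.15248, 0.6356, 0.32195 → R0 = 7.75087
x·lx·mx: 0, 1.47, 2.46568, 5.19654, 4.82328, 5.7624, 3.8136, 2.25365 → Σ = 25.78515
T = 25.78515 / 7.75087 = 3.326743… → 3.33

3.33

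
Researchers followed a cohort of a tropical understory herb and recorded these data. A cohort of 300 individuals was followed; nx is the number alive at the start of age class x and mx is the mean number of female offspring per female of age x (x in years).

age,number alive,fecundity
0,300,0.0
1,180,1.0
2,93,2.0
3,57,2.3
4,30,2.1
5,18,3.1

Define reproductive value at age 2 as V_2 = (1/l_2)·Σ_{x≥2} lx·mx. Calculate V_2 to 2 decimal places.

4.69

lx = nx/n0 = nx/300: 1, 0.6, 0.31, 0.19, 0.1, 0.06
lx·mx for x ≥ 2: 0.62, 0.437, 0.21, 0.186 → sum = 1.453
V_2 = 1.453 / l_2 = 1.453 / 0.31 = 4.687097… → 4.69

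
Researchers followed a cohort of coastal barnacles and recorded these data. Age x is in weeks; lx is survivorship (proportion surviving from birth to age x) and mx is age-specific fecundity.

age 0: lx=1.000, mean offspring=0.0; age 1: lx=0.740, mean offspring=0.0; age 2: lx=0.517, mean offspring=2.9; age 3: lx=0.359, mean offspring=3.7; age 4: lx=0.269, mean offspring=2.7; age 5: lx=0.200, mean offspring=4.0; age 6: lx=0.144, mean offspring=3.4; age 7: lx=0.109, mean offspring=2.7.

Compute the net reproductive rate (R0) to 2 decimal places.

5.14

lx·mx by age: 0, 0, 1.4993, 1.3283, 0.7263, 0.8, 0.4896, 0.2943
R0 = Σ lx·mx = 5.1378 → 5.14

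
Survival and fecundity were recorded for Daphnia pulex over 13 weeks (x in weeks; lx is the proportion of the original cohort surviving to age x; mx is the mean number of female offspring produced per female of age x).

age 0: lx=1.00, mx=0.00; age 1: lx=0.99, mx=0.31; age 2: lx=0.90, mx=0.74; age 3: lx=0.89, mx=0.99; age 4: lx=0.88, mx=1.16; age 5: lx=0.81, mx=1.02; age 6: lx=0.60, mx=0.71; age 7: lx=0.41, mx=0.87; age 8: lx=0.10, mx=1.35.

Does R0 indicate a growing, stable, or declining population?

growing

R0 = Σ lx·mx = 0 + 0.3069 + 0.666 + 0.8811 + 1.0208 + 0.8262 + 0.426 + 0.3567 + 0.135 = 4.6187
R0 > 1, so the population is growing.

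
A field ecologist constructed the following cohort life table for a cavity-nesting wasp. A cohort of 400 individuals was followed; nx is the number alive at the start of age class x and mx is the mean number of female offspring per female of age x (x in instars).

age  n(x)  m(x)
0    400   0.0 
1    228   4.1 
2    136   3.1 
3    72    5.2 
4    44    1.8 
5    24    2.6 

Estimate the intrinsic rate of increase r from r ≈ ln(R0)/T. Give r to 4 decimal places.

0.8187

lx = nx/n0 = nx/400: 1, 0.57, 0.34, 0.18, 0.11, 0.06
R0 = Σ lx·mx = 0 + 2.337 + 1.054 + 0.936 + 0.198 + 0.156 = 4.681
Σ x·lx·mx = 8.825; T = 8.825/4.681 = 1.88528…
r ≈ ln(R0)/T = ln(4.681)/1.88528… = 0.818717… → 0.8187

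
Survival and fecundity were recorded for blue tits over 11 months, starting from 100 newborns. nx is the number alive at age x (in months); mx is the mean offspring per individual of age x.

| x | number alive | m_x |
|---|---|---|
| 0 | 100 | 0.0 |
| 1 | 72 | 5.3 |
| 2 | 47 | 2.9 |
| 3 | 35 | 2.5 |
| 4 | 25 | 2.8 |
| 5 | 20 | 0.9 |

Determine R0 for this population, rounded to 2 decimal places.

lx = nx/n0 = nx/100: 1, 0.72, 0.47, 0.35, 0.25, 0.2
lx·mx by age: 0, 3.816, 1.363, 0.875, 0.7, 0.18
R0 = Σ lx·mx = 6.934 → 6.93

6.93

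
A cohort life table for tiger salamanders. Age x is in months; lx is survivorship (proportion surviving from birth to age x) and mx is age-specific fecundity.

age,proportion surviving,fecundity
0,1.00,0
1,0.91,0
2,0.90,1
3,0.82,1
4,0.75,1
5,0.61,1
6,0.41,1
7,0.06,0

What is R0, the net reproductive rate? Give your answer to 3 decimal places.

3.490

lx·mx by age: 0, 0, 0.9, 0.82, 0.75, 0.61, 0.41, 0
R0 = Σ lx·mx = 3.49 → 3.490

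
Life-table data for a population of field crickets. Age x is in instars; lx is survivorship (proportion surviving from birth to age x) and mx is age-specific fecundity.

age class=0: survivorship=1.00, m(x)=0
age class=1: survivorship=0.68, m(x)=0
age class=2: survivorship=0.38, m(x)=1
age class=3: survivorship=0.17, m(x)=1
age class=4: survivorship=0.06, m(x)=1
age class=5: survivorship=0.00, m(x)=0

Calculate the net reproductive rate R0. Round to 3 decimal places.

0.610

lx·mx by age: 0, 0, 0.38, 0.17, 0.06, 0
R0 = Σ lx·mx = 0.61 → 0.610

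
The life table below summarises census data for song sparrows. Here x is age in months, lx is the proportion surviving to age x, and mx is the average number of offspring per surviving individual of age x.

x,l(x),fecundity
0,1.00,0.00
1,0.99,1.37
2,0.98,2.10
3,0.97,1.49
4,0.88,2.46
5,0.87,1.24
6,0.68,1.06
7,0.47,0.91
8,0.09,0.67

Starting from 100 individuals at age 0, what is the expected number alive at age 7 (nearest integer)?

47

Expected survivors = N0 · l_7 = 100 × 0.47 = 47 → 47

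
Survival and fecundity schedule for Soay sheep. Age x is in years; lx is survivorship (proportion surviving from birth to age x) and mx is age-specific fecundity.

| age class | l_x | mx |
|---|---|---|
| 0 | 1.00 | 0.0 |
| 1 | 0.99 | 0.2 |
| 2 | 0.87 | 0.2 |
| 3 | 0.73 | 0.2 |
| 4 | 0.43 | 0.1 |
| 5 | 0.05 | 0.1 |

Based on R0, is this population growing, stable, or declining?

declining

R0 = Σ lx·mx = 0 + 0.198 + 0.174 + 0.146 + 0.043 + 0.005 = 0.566
R0 < 1, so the population is declining.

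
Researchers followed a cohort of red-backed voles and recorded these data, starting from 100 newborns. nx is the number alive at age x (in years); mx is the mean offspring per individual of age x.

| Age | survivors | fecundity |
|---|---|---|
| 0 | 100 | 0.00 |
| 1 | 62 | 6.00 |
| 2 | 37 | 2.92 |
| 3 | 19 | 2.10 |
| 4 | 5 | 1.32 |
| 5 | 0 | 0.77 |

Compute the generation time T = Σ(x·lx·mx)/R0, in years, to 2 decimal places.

1.39

lx = nx/n0 = nx/100: 1, 0.62, 0.37, 0.19, 0.05, 0
lx·mx: 0, 3.72, 1.0804, 0.399, 0.066, 0 → R0 = 5.2654
x·lx·mx: 0, 3.72, 2.1608, 1.197, 0.264, 0 → Σ = 7.3418
T = 7.3418 / 5.2654 = 1.394348… → 1.39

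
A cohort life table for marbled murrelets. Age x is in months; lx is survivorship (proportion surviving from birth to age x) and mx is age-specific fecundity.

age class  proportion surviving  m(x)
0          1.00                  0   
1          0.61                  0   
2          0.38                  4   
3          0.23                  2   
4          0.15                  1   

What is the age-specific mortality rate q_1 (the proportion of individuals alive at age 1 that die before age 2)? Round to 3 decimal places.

q_1 = (l_1 − l_2) / l_1 = (0.61 − 0.38) / 0.61
     = 0.23 / 0.61 = 0.377049… → 0.377

0.377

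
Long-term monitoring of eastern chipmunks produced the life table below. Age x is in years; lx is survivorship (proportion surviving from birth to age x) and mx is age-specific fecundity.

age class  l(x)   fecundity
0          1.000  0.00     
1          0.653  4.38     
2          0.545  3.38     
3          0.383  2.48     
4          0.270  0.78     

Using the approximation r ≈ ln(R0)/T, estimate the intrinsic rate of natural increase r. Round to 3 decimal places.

R0 = Σ lx·mx = 0 + 2.86014 + 1.8421 + 0.94984 + 0.2106 = 5.86268
Σ x·lx·mx = 10.23626; T = 10.23626/5.86268 = 1.746…
r ≈ ln(R0)/T = ln(5.86268)/1.746… = 1.01295… → 1.013

1.013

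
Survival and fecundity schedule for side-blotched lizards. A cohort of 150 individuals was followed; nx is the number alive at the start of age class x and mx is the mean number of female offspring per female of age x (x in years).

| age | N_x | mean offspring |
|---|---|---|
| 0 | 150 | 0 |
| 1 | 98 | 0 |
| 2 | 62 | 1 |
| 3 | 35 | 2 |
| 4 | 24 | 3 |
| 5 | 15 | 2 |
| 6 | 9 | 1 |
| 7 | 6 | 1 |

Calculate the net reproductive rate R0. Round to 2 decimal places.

lx = nx/n0 = nx/150: 1, 0.65333…, 0.41333…, 0.23333…, 0.16, 0.1, 0.06, 0.04
lx·mx by age: 0, 0, 0.413333…, 0.466667…, 0.48, 0.2, 0.06, 0.04
R0 = Σ lx·mx = 1.66… → 1.66

1.66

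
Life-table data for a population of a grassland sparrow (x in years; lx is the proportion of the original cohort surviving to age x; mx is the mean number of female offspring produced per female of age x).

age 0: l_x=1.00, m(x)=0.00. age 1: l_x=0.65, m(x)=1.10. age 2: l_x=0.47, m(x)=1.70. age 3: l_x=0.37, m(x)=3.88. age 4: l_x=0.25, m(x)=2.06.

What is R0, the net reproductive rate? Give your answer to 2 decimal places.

lx·mx by age: 0, 0.715, 0.799, 1.4356, 0.515
R0 = Σ lx·mx = 3.4646 → 3.46

3.46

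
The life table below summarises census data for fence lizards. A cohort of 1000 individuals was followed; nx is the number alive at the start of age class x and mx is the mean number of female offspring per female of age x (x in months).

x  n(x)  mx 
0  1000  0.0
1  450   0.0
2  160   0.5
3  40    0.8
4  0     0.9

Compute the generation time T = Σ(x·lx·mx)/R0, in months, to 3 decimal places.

lx = nx/n0 = nx/1000: 1, 0.45, 0.16, 0.04, 0
lx·mx: 0, 0, 0.08, 0.032, 0 → R0 = 0.112
x·lx·mx: 0, 0, 0.16, 0.096, 0 → Σ = 0.256
T = 0.256 / 0.112 = 2.285714… → 2.286

2.286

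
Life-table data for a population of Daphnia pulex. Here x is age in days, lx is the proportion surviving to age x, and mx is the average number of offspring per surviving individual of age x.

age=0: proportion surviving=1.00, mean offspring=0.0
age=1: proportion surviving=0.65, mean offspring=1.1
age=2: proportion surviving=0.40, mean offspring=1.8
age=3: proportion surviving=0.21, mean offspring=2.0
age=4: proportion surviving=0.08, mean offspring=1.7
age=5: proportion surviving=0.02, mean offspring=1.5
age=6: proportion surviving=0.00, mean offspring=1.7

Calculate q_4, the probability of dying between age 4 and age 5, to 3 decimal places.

0.750

q_4 = (l_4 − l_5) / l_4 = (0.08 − 0.02) / 0.08
     = 0.06 / 0.08 = 0.75 → 0.750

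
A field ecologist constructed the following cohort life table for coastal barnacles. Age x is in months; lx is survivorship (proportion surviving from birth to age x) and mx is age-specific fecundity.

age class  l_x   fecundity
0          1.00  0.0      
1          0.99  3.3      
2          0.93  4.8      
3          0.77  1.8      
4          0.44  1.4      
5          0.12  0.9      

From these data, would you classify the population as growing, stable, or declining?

growing

R0 = Σ lx·mx = 0 + 3.267 + 4.464 + 1.386 + 0.616 + 0.108 = 9.841
R0 > 1, so the population is growing.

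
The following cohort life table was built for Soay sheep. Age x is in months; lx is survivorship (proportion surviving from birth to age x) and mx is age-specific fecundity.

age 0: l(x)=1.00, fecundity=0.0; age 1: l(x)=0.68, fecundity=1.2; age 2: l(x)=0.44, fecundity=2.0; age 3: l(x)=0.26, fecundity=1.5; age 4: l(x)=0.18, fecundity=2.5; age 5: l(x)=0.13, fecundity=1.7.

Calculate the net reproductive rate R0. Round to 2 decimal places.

lx·mx by age: 0, 0.816, 0.88, 0.39, 0.45, 0.221
R0 = Σ lx·mx = 2.757 → 2.76

2.76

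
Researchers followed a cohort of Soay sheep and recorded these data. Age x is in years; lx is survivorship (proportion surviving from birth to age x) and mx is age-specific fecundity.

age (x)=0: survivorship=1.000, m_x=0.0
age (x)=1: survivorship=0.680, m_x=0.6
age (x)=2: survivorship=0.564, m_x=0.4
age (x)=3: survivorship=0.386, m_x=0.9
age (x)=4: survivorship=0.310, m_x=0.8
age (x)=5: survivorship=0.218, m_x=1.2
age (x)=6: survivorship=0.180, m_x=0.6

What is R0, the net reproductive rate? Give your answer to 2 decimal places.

1.60

lx·mx by age: 0, 0.408, 0.2256, 0.3474, 0.248, 0.2616, 0.108
R0 = Σ lx·mx = 1.5986 → 1.60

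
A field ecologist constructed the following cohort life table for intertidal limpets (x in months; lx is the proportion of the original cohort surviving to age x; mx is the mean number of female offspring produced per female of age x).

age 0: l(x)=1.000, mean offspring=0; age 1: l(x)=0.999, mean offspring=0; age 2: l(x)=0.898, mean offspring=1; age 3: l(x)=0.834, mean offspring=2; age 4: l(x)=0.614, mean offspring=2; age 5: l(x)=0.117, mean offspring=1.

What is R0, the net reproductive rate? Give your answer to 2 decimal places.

lx·mx by age: 0, 0, 0.898, 1.668, 1.228, 0.117
R0 = Σ lx·mx = 3.911 → 3.91

3.91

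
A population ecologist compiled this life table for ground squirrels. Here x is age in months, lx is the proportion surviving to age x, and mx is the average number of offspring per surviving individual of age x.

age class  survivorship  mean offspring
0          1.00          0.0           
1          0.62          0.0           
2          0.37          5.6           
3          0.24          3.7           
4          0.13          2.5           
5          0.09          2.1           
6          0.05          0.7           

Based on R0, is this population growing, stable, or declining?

growing

R0 = Σ lx·mx = 0 + 0 + 2.072 + 0.888 + 0.325 + 0.189 + 0.035 = 3.509
R0 > 1, so the population is growing.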